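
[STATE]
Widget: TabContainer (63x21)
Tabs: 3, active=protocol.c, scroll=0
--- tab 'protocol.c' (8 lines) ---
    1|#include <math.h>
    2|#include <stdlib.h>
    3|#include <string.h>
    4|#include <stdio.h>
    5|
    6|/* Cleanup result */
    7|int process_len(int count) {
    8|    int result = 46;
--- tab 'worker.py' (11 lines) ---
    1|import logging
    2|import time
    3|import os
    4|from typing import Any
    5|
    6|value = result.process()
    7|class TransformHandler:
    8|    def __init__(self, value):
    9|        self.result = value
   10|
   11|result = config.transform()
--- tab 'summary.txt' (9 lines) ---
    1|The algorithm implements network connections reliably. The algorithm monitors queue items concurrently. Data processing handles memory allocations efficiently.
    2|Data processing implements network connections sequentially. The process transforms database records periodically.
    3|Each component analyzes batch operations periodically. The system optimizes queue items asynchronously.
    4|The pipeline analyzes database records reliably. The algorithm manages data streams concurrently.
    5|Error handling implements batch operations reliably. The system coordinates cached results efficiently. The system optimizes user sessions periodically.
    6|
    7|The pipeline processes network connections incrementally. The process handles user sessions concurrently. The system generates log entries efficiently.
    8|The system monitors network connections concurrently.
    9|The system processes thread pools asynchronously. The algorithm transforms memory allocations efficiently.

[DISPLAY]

[protocol.c]│ worker.py │ summary.txt                          
───────────────────────────────────────────────────────────────
#include <math.h>                                              
#include <stdlib.h>                                            
#include <string.h>                                            
#include <stdio.h>                                             
                                                               
/* Cleanup result */                                           
int process_len(int count) {                                   
    int result = 46;                                           
                                                               
                                                               
                                                               
                                                               
                                                               
                                                               
                                                               
                                                               
                                                               
                                                               
                                                               


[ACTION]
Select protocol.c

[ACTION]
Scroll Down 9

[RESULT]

[protocol.c]│ worker.py │ summary.txt                          
───────────────────────────────────────────────────────────────
    int result = 46;                                           
                                                               
                                                               
                                                               
                                                               
                                                               
                                                               
                                                               
                                                               
                                                               
                                                               
                                                               
                                                               
                                                               
                                                               
                                                               
                                                               
                                                               
                                                               


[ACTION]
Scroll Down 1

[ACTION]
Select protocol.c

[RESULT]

[protocol.c]│ worker.py │ summary.txt                          
───────────────────────────────────────────────────────────────
#include <math.h>                                              
#include <stdlib.h>                                            
#include <string.h>                                            
#include <stdio.h>                                             
                                                               
/* Cleanup result */                                           
int process_len(int count) {                                   
    int result = 46;                                           
                                                               
                                                               
                                                               
                                                               
                                                               
                                                               
                                                               
                                                               
                                                               
                                                               
                                                               


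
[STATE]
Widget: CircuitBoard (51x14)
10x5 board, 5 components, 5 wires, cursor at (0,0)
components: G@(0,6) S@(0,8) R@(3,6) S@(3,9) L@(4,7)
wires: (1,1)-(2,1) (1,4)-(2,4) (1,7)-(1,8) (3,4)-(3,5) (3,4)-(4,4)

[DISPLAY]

   0 1 2 3 4 5 6 7 8 9                             
0  [.]                      G       S              
                                                   
1       ·           ·           · ─ ·              
        │           │                              
2       ·           ·                              
                                                   
3                   · ─ ·   R           S          
                    │                              
4                   ·           L                  
Cursor: (0,0)                                      
                                                   
                                                   
                                                   


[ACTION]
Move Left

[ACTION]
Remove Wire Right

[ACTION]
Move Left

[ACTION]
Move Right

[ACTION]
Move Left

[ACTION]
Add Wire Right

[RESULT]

   0 1 2 3 4 5 6 7 8 9                             
0  [.]─ ·                   G       S              
                                                   
1       ·           ·           · ─ ·              
        │           │                              
2       ·           ·                              
                                                   
3                   · ─ ·   R           S          
                    │                              
4                   ·           L                  
Cursor: (0,0)                                      
                                                   
                                                   
                                                   


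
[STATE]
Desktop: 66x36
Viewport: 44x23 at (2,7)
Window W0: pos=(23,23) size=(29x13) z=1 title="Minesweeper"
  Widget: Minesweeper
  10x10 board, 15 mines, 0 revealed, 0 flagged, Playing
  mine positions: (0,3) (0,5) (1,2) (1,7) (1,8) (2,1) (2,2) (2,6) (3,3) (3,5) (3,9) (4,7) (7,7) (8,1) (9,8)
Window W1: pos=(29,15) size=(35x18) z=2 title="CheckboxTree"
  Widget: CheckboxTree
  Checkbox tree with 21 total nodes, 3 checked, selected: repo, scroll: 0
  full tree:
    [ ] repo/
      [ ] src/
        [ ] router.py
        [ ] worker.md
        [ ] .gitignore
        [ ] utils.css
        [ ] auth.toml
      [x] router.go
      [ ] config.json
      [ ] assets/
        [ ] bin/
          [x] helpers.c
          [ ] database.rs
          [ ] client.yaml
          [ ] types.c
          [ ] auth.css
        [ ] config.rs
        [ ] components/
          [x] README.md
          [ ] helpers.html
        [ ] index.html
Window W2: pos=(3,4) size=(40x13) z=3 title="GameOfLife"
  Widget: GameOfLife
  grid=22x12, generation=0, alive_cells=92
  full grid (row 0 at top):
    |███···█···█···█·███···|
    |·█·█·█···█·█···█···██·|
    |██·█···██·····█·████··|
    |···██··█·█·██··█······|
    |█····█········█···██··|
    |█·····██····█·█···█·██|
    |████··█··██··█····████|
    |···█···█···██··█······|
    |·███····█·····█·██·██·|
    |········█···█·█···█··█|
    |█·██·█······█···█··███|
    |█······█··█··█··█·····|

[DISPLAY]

 ┃Gen: 0                                ┃   
 ┃██·█···██·····█·████··                ┃   
 ┃···██··█·█·██··█······                ┃   
 ┃█····█········█···██··                ┃   
 ┃█·····██····█·█···█·██                ┃   
 ┃████··█··██··█····████                ┃   
 ┃···█···█···██··█······                ┃   
 ┃·███····█·····█·██·██·                ┃   
 ┃········█···█·█···█··█                ┃━━━
 ┗━━━━━━━━━━━━━━━━━━━━━━━━━━━━━━━━━━━━━━┛   
                           ┠────────────────
                           ┃>[-] repo/      
                           ┃   [ ] src/     
                           ┃     [ ] router.
                           ┃     [ ] worker.
                           ┃     [ ] .gitign
                     ┏━━━━━┃     [ ] utils.c
                     ┃ Mine┃     [ ] auth.to
                     ┠─────┃   [x] router.go
                     ┃■■■■■┃   [ ] config.js
                     ┃■■■■■┃   [-] assets/  
                     ┃■■■■■┃     [-] bin/   
                     ┃■■■■■┃       [x] helpe


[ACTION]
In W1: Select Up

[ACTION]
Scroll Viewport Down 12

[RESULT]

 ┃···█···█···██··█······                ┃   
 ┃·███····█·····█·██·██·                ┃   
 ┃········█···█·█···█··█                ┃━━━
 ┗━━━━━━━━━━━━━━━━━━━━━━━━━━━━━━━━━━━━━━┛   
                           ┠────────────────
                           ┃>[-] repo/      
                           ┃   [ ] src/     
                           ┃     [ ] router.
                           ┃     [ ] worker.
                           ┃     [ ] .gitign
                     ┏━━━━━┃     [ ] utils.c
                     ┃ Mine┃     [ ] auth.to
                     ┠─────┃   [x] router.go
                     ┃■■■■■┃   [ ] config.js
                     ┃■■■■■┃   [-] assets/  
                     ┃■■■■■┃     [-] bin/   
                     ┃■■■■■┃       [x] helpe
                     ┃■■■■■┃       [ ] datab
                     ┃■■■■■┃       [ ] clien
                     ┃■■■■■┗━━━━━━━━━━━━━━━━
                     ┃■■■■■■■■■■            
                     ┃■■■■■■■■■■            
                     ┗━━━━━━━━━━━━━━━━━━━━━━


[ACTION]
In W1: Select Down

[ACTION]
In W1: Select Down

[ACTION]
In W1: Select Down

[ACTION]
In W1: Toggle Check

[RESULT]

 ┃···█···█···██··█······                ┃   
 ┃·███····█·····█·██·██·                ┃   
 ┃········█···█·█···█··█                ┃━━━
 ┗━━━━━━━━━━━━━━━━━━━━━━━━━━━━━━━━━━━━━━┛   
                           ┠────────────────
                           ┃ [-] repo/      
                           ┃   [-] src/     
                           ┃     [ ] router.
                           ┃>    [x] worker.
                           ┃     [ ] .gitign
                     ┏━━━━━┃     [ ] utils.c
                     ┃ Mine┃     [ ] auth.to
                     ┠─────┃   [x] router.go
                     ┃■■■■■┃   [ ] config.js
                     ┃■■■■■┃   [-] assets/  
                     ┃■■■■■┃     [-] bin/   
                     ┃■■■■■┃       [x] helpe
                     ┃■■■■■┃       [ ] datab
                     ┃■■■■■┃       [ ] clien
                     ┃■■■■■┗━━━━━━━━━━━━━━━━
                     ┃■■■■■■■■■■            
                     ┃■■■■■■■■■■            
                     ┗━━━━━━━━━━━━━━━━━━━━━━


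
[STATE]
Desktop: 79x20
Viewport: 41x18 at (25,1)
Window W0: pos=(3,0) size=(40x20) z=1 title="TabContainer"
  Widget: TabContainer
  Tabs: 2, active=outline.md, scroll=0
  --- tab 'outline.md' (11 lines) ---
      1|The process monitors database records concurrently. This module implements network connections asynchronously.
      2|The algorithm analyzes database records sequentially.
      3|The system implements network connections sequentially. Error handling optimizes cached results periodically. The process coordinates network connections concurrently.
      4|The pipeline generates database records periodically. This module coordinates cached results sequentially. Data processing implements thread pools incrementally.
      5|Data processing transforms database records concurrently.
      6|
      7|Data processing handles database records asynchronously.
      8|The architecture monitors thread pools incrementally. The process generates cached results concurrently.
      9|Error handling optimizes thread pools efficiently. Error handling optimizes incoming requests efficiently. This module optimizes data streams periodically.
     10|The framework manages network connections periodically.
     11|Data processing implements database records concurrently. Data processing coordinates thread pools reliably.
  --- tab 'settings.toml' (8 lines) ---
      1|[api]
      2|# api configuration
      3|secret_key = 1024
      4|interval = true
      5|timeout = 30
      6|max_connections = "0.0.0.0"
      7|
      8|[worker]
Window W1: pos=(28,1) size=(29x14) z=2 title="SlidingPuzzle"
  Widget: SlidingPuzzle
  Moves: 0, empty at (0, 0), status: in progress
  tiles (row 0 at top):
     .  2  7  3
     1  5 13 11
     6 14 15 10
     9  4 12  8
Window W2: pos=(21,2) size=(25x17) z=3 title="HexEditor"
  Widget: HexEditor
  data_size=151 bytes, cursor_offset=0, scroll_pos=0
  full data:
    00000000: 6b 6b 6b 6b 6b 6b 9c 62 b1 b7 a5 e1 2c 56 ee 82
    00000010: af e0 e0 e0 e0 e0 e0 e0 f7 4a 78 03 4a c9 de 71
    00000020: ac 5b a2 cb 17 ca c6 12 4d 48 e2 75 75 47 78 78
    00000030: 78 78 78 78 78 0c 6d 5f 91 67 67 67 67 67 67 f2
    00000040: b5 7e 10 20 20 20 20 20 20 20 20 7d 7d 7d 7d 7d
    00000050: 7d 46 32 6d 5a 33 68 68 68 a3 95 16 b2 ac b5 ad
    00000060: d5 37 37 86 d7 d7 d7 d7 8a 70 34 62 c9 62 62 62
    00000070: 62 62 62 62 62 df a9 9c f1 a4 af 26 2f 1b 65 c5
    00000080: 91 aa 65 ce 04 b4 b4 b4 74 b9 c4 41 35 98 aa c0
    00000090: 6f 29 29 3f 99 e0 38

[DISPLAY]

   ┏━━━━━━━━━━━━━━━━━━━━━━━━━━━┓         
━━━━━━━━━━━━━━━━━━━━┓          ┃         
xEditor             ┃──────────┨         
────────────────────┨───┐      ┃         
00000  6B 6b 6b 6b 6┃ 3 │      ┃         
00010  af e0 e0 e0 e┃───┤      ┃         
00020  ac 5b a2 cb 1┃11 │      ┃         
00030  78 78 78 78 7┃───┤      ┃         
00040  b5 7e 10 20 2┃10 │      ┃         
00050  7d 46 32 6d 5┃───┤      ┃         
00060  d5 37 37 86 d┃ 8 │      ┃         
00070  62 62 62 62 6┃───┘      ┃         
00080  91 aa 65 ce 0┃          ┃         
00090  6f 29 29 3f 9┃━━━━━━━━━━┛         
                    ┃                    
                    ┃                    
                    ┃                    
━━━━━━━━━━━━━━━━━━━━┛                    


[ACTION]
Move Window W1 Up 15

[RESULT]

   ┃ SlidingPuzzle             ┃         
━━━━━━━━━━━━━━━━━━━━┓──────────┨         
xEditor             ┃───┐      ┃         
────────────────────┨ 3 │      ┃         
00000  6B 6b 6b 6b 6┃───┤      ┃         
00010  af e0 e0 e0 e┃11 │      ┃         
00020  ac 5b a2 cb 1┃───┤      ┃         
00030  78 78 78 78 7┃10 │      ┃         
00040  b5 7e 10 20 2┃───┤      ┃         
00050  7d 46 32 6d 5┃ 8 │      ┃         
00060  d5 37 37 86 d┃───┘      ┃         
00070  62 62 62 62 6┃          ┃         
00080  91 aa 65 ce 0┃━━━━━━━━━━┛         
00090  6f 29 29 3f 9┃                    
                    ┃                    
                    ┃                    
                    ┃                    
━━━━━━━━━━━━━━━━━━━━┛                    


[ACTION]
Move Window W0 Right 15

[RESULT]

nta┃ SlidingPuzzle             ┃┃        
━━━━━━━━━━━━━━━━━━━━┓──────────┨┨        
xEditor             ┃───┐      ┃┃        
────────────────────┨ 3 │      ┃┃        
00000  6B 6b 6b 6b 6┃───┤      ┃┃        
00010  af e0 e0 e0 e┃11 │      ┃┃        
00020  ac 5b a2 cb 1┃───┤      ┃┃        
00030  78 78 78 78 7┃10 │      ┃┃        
00040  b5 7e 10 20 2┃───┤      ┃┃        
00050  7d 46 32 6d 5┃ 8 │      ┃┃        
00060  d5 37 37 86 d┃───┘      ┃┃        
00070  62 62 62 62 6┃          ┃┃        
00080  91 aa 65 ce 0┃━━━━━━━━━━┛┃        
00090  6f 29 29 3f 9┃rk connecti┃        
                    ┃database re┃        
                    ┃           ┃        
                    ┃           ┃        
━━━━━━━━━━━━━━━━━━━━┛           ┃        


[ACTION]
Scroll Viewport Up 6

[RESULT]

━━━┏━━━━━━━━━━━━━━━━━━━━━━━━━━━┓┓        
nta┃ SlidingPuzzle             ┃┃        
━━━━━━━━━━━━━━━━━━━━┓──────────┨┨        
xEditor             ┃───┐      ┃┃        
────────────────────┨ 3 │      ┃┃        
00000  6B 6b 6b 6b 6┃───┤      ┃┃        
00010  af e0 e0 e0 e┃11 │      ┃┃        
00020  ac 5b a2 cb 1┃───┤      ┃┃        
00030  78 78 78 78 7┃10 │      ┃┃        
00040  b5 7e 10 20 2┃───┤      ┃┃        
00050  7d 46 32 6d 5┃ 8 │      ┃┃        
00060  d5 37 37 86 d┃───┘      ┃┃        
00070  62 62 62 62 6┃          ┃┃        
00080  91 aa 65 ce 0┃━━━━━━━━━━┛┃        
00090  6f 29 29 3f 9┃rk connecti┃        
                    ┃database re┃        
                    ┃           ┃        
                    ┃           ┃        


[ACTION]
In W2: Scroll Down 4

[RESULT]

━━━┏━━━━━━━━━━━━━━━━━━━━━━━━━━━┓┓        
nta┃ SlidingPuzzle             ┃┃        
━━━━━━━━━━━━━━━━━━━━┓──────────┨┨        
xEditor             ┃───┐      ┃┃        
────────────────────┨ 3 │      ┃┃        
00040  b5 7e 10 20 2┃───┤      ┃┃        
00050  7d 46 32 6d 5┃11 │      ┃┃        
00060  d5 37 37 86 d┃───┤      ┃┃        
00070  62 62 62 62 6┃10 │      ┃┃        
00080  91 aa 65 ce 0┃───┤      ┃┃        
00090  6f 29 29 3f 9┃ 8 │      ┃┃        
                    ┃───┘      ┃┃        
                    ┃          ┃┃        
                    ┃━━━━━━━━━━┛┃        
                    ┃rk connecti┃        
                    ┃database re┃        
                    ┃           ┃        
                    ┃           ┃        


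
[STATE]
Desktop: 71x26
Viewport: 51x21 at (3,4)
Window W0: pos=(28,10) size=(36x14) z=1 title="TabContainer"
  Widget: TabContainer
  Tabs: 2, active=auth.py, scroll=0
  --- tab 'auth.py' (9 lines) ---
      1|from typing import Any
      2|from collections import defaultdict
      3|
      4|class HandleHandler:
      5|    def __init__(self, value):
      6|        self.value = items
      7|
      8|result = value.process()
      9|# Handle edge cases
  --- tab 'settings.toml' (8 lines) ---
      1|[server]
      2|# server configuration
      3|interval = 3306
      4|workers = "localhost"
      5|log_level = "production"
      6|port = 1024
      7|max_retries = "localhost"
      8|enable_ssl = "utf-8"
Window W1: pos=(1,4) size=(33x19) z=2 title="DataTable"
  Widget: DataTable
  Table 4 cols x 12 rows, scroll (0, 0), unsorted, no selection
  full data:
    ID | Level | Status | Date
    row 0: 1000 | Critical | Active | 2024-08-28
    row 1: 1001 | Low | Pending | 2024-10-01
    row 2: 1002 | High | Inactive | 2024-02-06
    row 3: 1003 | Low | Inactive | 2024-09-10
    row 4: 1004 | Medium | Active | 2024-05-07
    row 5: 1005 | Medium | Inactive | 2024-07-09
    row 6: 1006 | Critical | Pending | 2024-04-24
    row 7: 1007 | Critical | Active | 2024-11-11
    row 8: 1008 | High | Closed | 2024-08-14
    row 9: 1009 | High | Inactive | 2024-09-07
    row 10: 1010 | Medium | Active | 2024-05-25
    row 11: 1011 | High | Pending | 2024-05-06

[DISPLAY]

━━━━━━━━━━━━━━━━━━━━━━━━━━━━━━┓                    
DataTable                     ┃                    
──────────────────────────────┨                    
D  │Level   │Status  │Date    ┃                    
───┼────────┼────────┼────────┃                    
000│Critical│Active  │2024-08-┃                    
001│Low     │Pending │2024-10-┃━━━━━━━━━━━━━━━━━━━━
002│High    │Inactive│2024-02-┃ontainer            
003│Low     │Inactive│2024-09-┃────────────────────
004│Medium  │Active  │2024-05-┃.py]│ settings.toml 
005│Medium  │Inactive│2024-07-┃────────────────────
006│Critical│Pending │2024-04-┃typing import Any   
007│Critical│Active  │2024-11-┃collections import d
008│High    │Closed  │2024-08-┃                    
009│High    │Inactive│2024-09-┃ HandleHandler:     
010│Medium  │Active  │2024-05-┃ef __init__(self, va
011│High    │Pending │2024-05-┃   self.value = item
                              ┃                    
━━━━━━━━━━━━━━━━━━━━━━━━━━━━━━┛t = value.process() 
                         ┗━━━━━━━━━━━━━━━━━━━━━━━━━
                                                   


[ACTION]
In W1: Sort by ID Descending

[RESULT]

━━━━━━━━━━━━━━━━━━━━━━━━━━━━━━┓                    
DataTable                     ┃                    
──────────────────────────────┨                    
D ▼│Level   │Status  │Date    ┃                    
───┼────────┼────────┼────────┃                    
011│High    │Pending │2024-05-┃                    
010│Medium  │Active  │2024-05-┃━━━━━━━━━━━━━━━━━━━━
009│High    │Inactive│2024-09-┃ontainer            
008│High    │Closed  │2024-08-┃────────────────────
007│Critical│Active  │2024-11-┃.py]│ settings.toml 
006│Critical│Pending │2024-04-┃────────────────────
005│Medium  │Inactive│2024-07-┃typing import Any   
004│Medium  │Active  │2024-05-┃collections import d
003│Low     │Inactive│2024-09-┃                    
002│High    │Inactive│2024-02-┃ HandleHandler:     
001│Low     │Pending │2024-10-┃ef __init__(self, va
000│Critical│Active  │2024-08-┃   self.value = item
                              ┃                    
━━━━━━━━━━━━━━━━━━━━━━━━━━━━━━┛t = value.process() 
                         ┗━━━━━━━━━━━━━━━━━━━━━━━━━
                                                   


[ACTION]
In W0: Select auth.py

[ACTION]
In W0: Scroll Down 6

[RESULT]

━━━━━━━━━━━━━━━━━━━━━━━━━━━━━━┓                    
DataTable                     ┃                    
──────────────────────────────┨                    
D ▼│Level   │Status  │Date    ┃                    
───┼────────┼────────┼────────┃                    
011│High    │Pending │2024-05-┃                    
010│Medium  │Active  │2024-05-┃━━━━━━━━━━━━━━━━━━━━
009│High    │Inactive│2024-09-┃ontainer            
008│High    │Closed  │2024-08-┃────────────────────
007│Critical│Active  │2024-11-┃.py]│ settings.toml 
006│Critical│Pending │2024-04-┃────────────────────
005│Medium  │Inactive│2024-07-┃                    
004│Medium  │Active  │2024-05-┃t = value.process() 
003│Low     │Inactive│2024-09-┃dle edge cases      
002│High    │Inactive│2024-02-┃                    
001│Low     │Pending │2024-10-┃                    
000│Critical│Active  │2024-08-┃                    
                              ┃                    
━━━━━━━━━━━━━━━━━━━━━━━━━━━━━━┛                    
                         ┗━━━━━━━━━━━━━━━━━━━━━━━━━
                                                   


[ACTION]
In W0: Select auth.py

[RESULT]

━━━━━━━━━━━━━━━━━━━━━━━━━━━━━━┓                    
DataTable                     ┃                    
──────────────────────────────┨                    
D ▼│Level   │Status  │Date    ┃                    
───┼────────┼────────┼────────┃                    
011│High    │Pending │2024-05-┃                    
010│Medium  │Active  │2024-05-┃━━━━━━━━━━━━━━━━━━━━
009│High    │Inactive│2024-09-┃ontainer            
008│High    │Closed  │2024-08-┃────────────────────
007│Critical│Active  │2024-11-┃.py]│ settings.toml 
006│Critical│Pending │2024-04-┃────────────────────
005│Medium  │Inactive│2024-07-┃typing import Any   
004│Medium  │Active  │2024-05-┃collections import d
003│Low     │Inactive│2024-09-┃                    
002│High    │Inactive│2024-02-┃ HandleHandler:     
001│Low     │Pending │2024-10-┃ef __init__(self, va
000│Critical│Active  │2024-08-┃   self.value = item
                              ┃                    
━━━━━━━━━━━━━━━━━━━━━━━━━━━━━━┛t = value.process() 
                         ┗━━━━━━━━━━━━━━━━━━━━━━━━━
                                                   


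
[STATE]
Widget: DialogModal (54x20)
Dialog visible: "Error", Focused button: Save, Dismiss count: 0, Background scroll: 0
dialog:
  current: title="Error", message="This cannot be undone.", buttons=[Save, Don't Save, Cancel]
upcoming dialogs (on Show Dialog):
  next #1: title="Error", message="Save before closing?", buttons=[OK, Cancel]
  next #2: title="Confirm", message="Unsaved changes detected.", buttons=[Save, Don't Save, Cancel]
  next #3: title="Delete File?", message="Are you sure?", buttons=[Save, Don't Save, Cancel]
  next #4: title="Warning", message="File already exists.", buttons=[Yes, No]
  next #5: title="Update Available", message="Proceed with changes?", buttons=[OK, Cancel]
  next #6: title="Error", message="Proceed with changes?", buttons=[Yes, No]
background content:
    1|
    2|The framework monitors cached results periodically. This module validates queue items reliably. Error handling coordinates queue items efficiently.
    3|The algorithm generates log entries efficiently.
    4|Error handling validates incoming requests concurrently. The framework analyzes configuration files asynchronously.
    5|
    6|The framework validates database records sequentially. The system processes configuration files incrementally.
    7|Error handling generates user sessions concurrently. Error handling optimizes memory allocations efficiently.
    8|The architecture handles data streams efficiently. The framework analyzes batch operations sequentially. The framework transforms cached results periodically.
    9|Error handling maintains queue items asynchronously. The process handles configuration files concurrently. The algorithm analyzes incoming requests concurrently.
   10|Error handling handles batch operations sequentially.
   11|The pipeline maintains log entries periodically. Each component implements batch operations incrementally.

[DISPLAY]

                                                      
The framework monitors cached results periodically. Th
The algorithm generates log entries efficiently.      
Error handling validates incoming requests concurrentl
                                                      
The framework validates database records sequentially.
Error handling generates user sessions concurrently. E
The archite┌──────────────────────────────┐iently. The
Error handl│            Error             │ronously. T
Error handl│    This cannot be undone.    │uentially. 
The pipelin│ [Save]  Don't Save   Cancel  │ally. Each 
           └──────────────────────────────┘           
                                                      
                                                      
                                                      
                                                      
                                                      
                                                      
                                                      
                                                      


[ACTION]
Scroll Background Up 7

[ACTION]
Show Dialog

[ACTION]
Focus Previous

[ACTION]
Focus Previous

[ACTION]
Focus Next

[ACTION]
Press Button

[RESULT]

                                                      
The framework monitors cached results periodically. Th
The algorithm generates log entries efficiently.      
Error handling validates incoming requests concurrentl
                                                      
The framework validates database records sequentially.
Error handling generates user sessions concurrently. E
The architecture handles data streams efficiently. The
Error handling maintains queue items asynchronously. T
Error handling handles batch operations sequentially. 
The pipeline maintains log entries periodically. Each 
                                                      
                                                      
                                                      
                                                      
                                                      
                                                      
                                                      
                                                      
                                                      


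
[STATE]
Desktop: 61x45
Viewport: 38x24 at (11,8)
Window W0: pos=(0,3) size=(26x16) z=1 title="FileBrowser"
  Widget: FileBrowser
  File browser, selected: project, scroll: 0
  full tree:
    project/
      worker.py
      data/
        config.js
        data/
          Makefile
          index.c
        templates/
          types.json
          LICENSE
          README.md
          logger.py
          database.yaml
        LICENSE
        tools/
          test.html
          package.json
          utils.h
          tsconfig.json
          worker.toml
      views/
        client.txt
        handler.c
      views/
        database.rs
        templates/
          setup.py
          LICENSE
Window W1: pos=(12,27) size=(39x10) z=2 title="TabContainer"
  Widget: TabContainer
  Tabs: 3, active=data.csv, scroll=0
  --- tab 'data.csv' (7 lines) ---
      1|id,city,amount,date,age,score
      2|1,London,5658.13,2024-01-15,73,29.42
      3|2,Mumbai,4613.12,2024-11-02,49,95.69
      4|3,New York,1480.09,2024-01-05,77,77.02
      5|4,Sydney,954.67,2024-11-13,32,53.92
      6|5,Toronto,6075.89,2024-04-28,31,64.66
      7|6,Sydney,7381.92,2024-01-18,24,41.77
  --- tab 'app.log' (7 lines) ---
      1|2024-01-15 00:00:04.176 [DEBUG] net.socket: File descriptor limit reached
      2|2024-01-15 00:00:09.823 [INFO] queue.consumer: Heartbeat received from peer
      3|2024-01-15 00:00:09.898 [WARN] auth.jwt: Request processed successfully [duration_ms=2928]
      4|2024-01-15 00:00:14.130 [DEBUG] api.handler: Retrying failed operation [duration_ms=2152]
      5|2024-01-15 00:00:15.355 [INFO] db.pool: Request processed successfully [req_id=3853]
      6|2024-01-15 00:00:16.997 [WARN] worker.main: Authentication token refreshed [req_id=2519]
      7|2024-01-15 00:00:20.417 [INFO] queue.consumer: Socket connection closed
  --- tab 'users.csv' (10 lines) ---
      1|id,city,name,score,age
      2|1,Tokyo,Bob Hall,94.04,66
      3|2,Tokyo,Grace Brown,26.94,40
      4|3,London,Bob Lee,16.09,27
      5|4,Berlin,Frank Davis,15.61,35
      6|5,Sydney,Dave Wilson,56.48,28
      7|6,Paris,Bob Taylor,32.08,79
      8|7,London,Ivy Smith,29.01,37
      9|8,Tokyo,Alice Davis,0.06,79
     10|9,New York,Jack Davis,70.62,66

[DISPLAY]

ta/           ┃                       
ews/          ┃                       
ews/          ┃                       
              ┃                       
              ┃                       
              ┃                       
              ┃                       
              ┃                       
              ┃                       
              ┃                       
━━━━━━━━━━━━━━┛                       
                                      
                                      
                                      
                                      
                                      
                                      
                                      
                                      
 ┏━━━━━━━━━━━━━━━━━━━━━━━━━━━━━━━━━━━━
 ┃ TabContainer                       
 ┠────────────────────────────────────
 ┃[data.csv]│ app.log │ users.csv     
 ┃────────────────────────────────────


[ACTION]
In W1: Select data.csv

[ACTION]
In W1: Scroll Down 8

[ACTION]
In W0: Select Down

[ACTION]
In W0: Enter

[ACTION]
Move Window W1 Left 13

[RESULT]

ta/           ┃                       
ews/          ┃                       
ews/          ┃                       
              ┃                       
              ┃                       
              ┃                       
              ┃                       
              ┃                       
              ┃                       
              ┃                       
━━━━━━━━━━━━━━┛                       
                                      
                                      
                                      
                                      
                                      
                                      
                                      
                                      
━━━━━━━━━━━━━━━━━━━━━━━━━━━┓          
ner                        ┃          
───────────────────────────┨          
│ app.log │ users.csv      ┃          
───────────────────────────┃          


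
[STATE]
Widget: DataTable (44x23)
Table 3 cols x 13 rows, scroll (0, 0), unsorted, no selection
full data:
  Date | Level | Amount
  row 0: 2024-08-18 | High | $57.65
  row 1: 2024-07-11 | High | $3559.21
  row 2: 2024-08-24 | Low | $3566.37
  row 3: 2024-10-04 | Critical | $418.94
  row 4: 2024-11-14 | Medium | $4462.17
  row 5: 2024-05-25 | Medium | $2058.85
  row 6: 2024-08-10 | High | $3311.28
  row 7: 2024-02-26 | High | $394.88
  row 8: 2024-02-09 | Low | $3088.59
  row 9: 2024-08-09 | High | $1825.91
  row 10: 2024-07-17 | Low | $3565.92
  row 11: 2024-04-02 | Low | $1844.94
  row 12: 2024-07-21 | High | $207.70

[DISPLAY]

Date      │Level   │Amount                  
──────────┼────────┼────────                
2024-08-18│High    │$57.65                  
2024-07-11│High    │$3559.21                
2024-08-24│Low     │$3566.37                
2024-10-04│Critical│$418.94                 
2024-11-14│Medium  │$4462.17                
2024-05-25│Medium  │$2058.85                
2024-08-10│High    │$3311.28                
2024-02-26│High    │$394.88                 
2024-02-09│Low     │$3088.59                
2024-08-09│High    │$1825.91                
2024-07-17│Low     │$3565.92                
2024-04-02│Low     │$1844.94                
2024-07-21│High    │$207.70                 
                                            
                                            
                                            
                                            
                                            
                                            
                                            
                                            


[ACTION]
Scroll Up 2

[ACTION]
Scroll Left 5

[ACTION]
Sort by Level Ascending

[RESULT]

Date      │Level  ▲│Amount                  
──────────┼────────┼────────                
2024-10-04│Critical│$418.94                 
2024-08-18│High    │$57.65                  
2024-07-11│High    │$3559.21                
2024-08-10│High    │$3311.28                
2024-02-26│High    │$394.88                 
2024-08-09│High    │$1825.91                
2024-07-21│High    │$207.70                 
2024-08-24│Low     │$3566.37                
2024-02-09│Low     │$3088.59                
2024-07-17│Low     │$3565.92                
2024-04-02│Low     │$1844.94                
2024-11-14│Medium  │$4462.17                
2024-05-25│Medium  │$2058.85                
                                            
                                            
                                            
                                            
                                            
                                            
                                            
                                            


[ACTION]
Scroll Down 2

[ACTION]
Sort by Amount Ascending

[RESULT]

Date      │Level   │Amount ▲                
──────────┼────────┼────────                
2024-08-18│High    │$57.65                  
2024-07-21│High    │$207.70                 
2024-02-26│High    │$394.88                 
2024-10-04│Critical│$418.94                 
2024-08-09│High    │$1825.91                
2024-04-02│Low     │$1844.94                
2024-05-25│Medium  │$2058.85                
2024-02-09│Low     │$3088.59                
2024-08-10│High    │$3311.28                
2024-07-11│High    │$3559.21                
2024-07-17│Low     │$3565.92                
2024-08-24│Low     │$3566.37                
2024-11-14│Medium  │$4462.17                
                                            
                                            
                                            
                                            
                                            
                                            
                                            
                                            
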